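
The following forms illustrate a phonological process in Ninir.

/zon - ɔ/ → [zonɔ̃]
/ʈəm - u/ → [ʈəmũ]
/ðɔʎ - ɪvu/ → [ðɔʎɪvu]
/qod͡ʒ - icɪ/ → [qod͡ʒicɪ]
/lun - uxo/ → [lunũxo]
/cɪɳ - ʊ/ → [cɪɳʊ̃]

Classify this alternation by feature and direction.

progressive nasality assimilation (vowel nasalisation)

The vowel /ɔ/ surfaces as nasalised [ɔ̃] next to the preceding nasal /n/ — it has acquired the [+nasal] feature of its neighbour.
Likewise in the remaining data: /u/ → [ũ] after /m/; /u/ → [ũ] after /n/; /ʊ/ → [ʊ̃] after /ɳ/ — each time a vowel is nasalised next to a preceding nasal.
No change occurs in [ðɔʎɪvu], [qod͡ʒicɪ] because the vowel at the boundary is adjacent to an oral consonant, not a nasal (/ɪ/ next to /ʎ/; /i/ next to /d͡ʒ/).
Because the conditioning nasal is to the left of the vowel that changes, the process is progressive (perseverative).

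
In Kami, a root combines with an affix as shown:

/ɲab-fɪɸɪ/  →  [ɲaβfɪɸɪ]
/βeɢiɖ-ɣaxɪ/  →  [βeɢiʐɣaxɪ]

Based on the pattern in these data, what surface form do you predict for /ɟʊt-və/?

The data show regressive manner assimilation: /b/ → [β] before /f/; /ɖ/ → [ʐ] before /ɣ/. In each pair only manner changes, matching the following consonant, while place and voice stay constant.
The rule targets /t/ (voiceless alveolar stop), which sits before the trigger /v/ (fricative).
Changing only its manner to fricative gives [s] — the voiceless alveolar fricative.

[ɟʊsvə]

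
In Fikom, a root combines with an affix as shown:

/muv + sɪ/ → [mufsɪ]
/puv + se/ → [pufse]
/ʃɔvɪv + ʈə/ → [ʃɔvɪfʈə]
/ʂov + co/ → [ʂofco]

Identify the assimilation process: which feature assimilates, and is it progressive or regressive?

Underlying /v/ is realised as [f] next to /s/; /s/ itself does not change.
The change voiced → voiceless matches the voicing of the following /s/, identifying this as voicing assimilation.
Place and manner are unchanged, so the assimilation is partial, not total.
Checking the remaining alternations: /v/ → [f] before /ʈ/ (voiced → voiceless, matching voiceless); /v/ → [f] before /c/ (voiced → voiceless, matching voiceless) — only voicing changes, and always toward the following segment.
Since the segment that changes precedes the conditioning segment, the assimilation is regressive.

regressive voicing assimilation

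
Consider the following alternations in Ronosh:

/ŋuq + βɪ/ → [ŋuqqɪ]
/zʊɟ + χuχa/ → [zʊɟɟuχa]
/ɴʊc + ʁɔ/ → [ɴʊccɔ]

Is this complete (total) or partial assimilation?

total assimilation

Underlying /β/ is realised as [q] next to /q/; /q/ itself does not change.
The output [q] is identical to the trigger /q/ — every feature (place, manner, voicing) has been copied — so this is total assimilation.
The other forms behave the same way: /χ/ → [ɟ] after /ɟ/; /ʁ/ → [c] after /c/ — in each case the output is a copy of the preceding consonant.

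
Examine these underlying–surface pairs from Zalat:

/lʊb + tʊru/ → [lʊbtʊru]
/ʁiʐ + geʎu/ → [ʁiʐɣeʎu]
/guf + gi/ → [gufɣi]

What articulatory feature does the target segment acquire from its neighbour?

manner

Comparing underlying and surface forms, /g/ → [ɣ] is the alternation; the neighbouring /ʐ/ is constant.
The change stop → fricative matches the manner of the preceding /ʐ/, identifying this as manner assimilation.
The same holds elsewhere in the data: /g/ → [ɣ] after /f/ (stop → fricative, matching a fricative) — only manner changes, and always toward the preceding segment.
No alternation appears in [lʊbtʊru]: there the adjacent consonants already agree in manner (/t/ and /b/ are both stops), so this form is consistent with the same rule.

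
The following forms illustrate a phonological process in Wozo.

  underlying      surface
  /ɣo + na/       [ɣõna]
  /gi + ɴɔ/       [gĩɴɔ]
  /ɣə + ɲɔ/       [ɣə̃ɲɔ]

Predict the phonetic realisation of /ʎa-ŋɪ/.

[ʎãŋɪ]

The data show regressive nasality assimilation (vowel nasalisation): /o/ → [õ] before /n/; /i/ → [ĩ] before /ɴ/; /ə/ → [ə̃] before /ɲ/ — a vowel is nasalised by an immediately following nasal consonant.
/a/ sits next to the nasal /ŋ/ and is therefore nasalised to [ã].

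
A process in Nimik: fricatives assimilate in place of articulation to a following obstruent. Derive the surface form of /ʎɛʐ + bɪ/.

The rule targets /ʐ/ (voiced retroflex fricative), which sits before the trigger /b/ (bilabial).
A voiced bilabial fricative is [β], so the surface segment is [β].

[ʎɛβbɪ]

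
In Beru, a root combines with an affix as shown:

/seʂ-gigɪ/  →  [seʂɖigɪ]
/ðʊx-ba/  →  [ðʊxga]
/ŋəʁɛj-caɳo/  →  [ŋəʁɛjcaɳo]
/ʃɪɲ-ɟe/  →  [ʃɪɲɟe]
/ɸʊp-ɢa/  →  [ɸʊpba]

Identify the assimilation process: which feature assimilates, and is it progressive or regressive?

progressive place assimilation

Comparing underlying and surface forms, /g/ → [ɖ] is the alternation; the neighbouring /ʂ/ is constant.
The change velar → retroflex matches the place of the preceding /ʂ/, identifying this as place assimilation.
Manner and voice are unchanged, so the assimilation is partial, not total.
Checking the remaining alternations: /b/ → [g] after /x/ (bilabial → velar, matching velar); /ɢ/ → [b] after /p/ (uvular → bilabial, matching bilabial) — only place changes, and always toward the preceding segment.
Nothing changes in [ŋəʁɛjcaɳo], [ʃɪɲɟe]: there the adjacent consonants already agree in place (/c/ and /j/ are both palatal; /ɟ/ and /ɲ/ are both palatal), so these forms are consistent with the same rule.
Since the segment that changes follows the conditioning segment, the assimilation is progressive.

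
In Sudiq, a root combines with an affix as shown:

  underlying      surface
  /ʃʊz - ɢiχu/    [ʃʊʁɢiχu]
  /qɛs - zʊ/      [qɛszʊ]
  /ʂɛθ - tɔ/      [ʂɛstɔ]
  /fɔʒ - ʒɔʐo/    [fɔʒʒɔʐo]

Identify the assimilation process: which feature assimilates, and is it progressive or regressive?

regressive place assimilation

Comparing underlying and surface forms, /z/ → [ʁ] is the alternation; the neighbouring /ɢ/ is constant.
The change alveolar → uvular matches the place of the following /ɢ/, identifying this as place assimilation.
Manner and voice are unchanged, so the assimilation is partial, not total.
Checking the remaining alternation: /θ/ → [s] before /t/ (dental → alveolar, matching alveolar) — only place changes, and always toward the following segment.
No alternation appears in [qɛszʊ], [fɔʒʒɔʐo]: there the adjacent consonants already agree in place (/s/ and /z/ are both alveolar; /ʒ/ and /ʒ/ are both postalveolar), so these forms are consistent with the same rule.
The trigger is the following segment, so the direction is regressive (anticipatory).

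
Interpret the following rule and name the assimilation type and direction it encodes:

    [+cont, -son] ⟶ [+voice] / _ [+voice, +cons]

The target ([+cont, -son], fricatives) acquires [+voice] next to a voiced consonant ([+voice, +cons]) — it takes on the voicing of its neighbour, so the feature that spreads is voicing.
The conditioning segment sits to the right of the focus bar, meaning the trigger follows the segment that changes — regressive assimilation.

regressive voicing assimilation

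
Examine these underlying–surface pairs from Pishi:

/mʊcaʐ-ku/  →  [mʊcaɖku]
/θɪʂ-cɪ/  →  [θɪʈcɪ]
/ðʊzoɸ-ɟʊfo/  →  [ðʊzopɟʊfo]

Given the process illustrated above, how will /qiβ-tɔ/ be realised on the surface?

[qibtɔ]

The data show regressive manner assimilation: /ʐ/ → [ɖ] before /k/; /ʂ/ → [ʈ] before /c/; /ɸ/ → [p] before /ɟ/. In each pair only manner changes, matching the following consonant, while place and voice stay constant.
The rule targets /β/ (voiced bilabial fricative), which sits before the trigger /t/ (stop).
Changing only its manner to stop gives [b] — the voiced bilabial stop.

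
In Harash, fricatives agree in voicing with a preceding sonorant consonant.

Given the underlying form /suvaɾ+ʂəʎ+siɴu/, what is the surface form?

/ʂ/ is a voiceless retroflex fricative. The preceding trigger /ɾ/ is voiced, so /ʂ/ must become voiced as well.
The voiced retroflex fricative is [ʐ], so /ʂ/ → [ʐ].
The same rule applies at the second boundary: /s/ → [z] next to /ʎ/.

[suvaɾʐəʎziɴu]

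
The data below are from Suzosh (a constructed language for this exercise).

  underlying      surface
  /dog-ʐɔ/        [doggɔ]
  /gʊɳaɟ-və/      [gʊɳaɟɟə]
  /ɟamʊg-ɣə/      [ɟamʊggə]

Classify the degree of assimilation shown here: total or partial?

Comparing underlying and surface forms, /ʐ/ → [g] is the alternation; the neighbouring /g/ is constant.
The output [g] is identical to the trigger /g/ — every feature (place, manner, voicing) has been copied — so this is total assimilation.
The remaining alternations confirm this: /v/ → [ɟ] after /ɟ/; /ɣ/ → [g] after /g/ — in each case the output is a copy of the preceding consonant.

total assimilation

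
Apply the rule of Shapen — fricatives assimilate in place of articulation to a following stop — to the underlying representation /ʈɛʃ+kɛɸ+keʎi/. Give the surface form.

[ʈɛxkɛxkeʎi]

The rule targets /ʃ/ (voiceless postalveolar fricative), which sits before the trigger /k/ (velar).
The voiceless velar fricative is [x], so /ʃ/ → [x].
At the second juncture, /ɸ/ likewise becomes [x] adjacent to /k/.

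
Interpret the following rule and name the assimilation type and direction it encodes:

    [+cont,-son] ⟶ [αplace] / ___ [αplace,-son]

The rule copies the place features (abbreviated [place]) from the environment onto the target, so the assimilating feature is place.
The conditioning segment sits to the right of the focus bar, meaning the trigger follows the segment that changes — regressive assimilation.

regressive place assimilation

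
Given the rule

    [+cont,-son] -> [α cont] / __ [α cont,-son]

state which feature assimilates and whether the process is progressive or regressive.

regressive manner assimilation

The rule copies [cont] (continuancy) from the environment onto the target fricatives; since [±cont] encodes the stop/fricative manner contrast, the assimilating dimension is manner.
The conditioning segment sits to the right of the focus bar, meaning the trigger follows the segment that changes — regressive assimilation.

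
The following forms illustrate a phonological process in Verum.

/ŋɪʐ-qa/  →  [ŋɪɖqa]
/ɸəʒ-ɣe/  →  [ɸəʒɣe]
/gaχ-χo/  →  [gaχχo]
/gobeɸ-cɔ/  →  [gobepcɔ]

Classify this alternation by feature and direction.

regressive manner assimilation

The segment that alternates is /ʐ/, which surfaces as [ɖ] when adjacent to /q/.
The change fricative → stop matches the manner of the following /q/, identifying this as manner assimilation.
Place and voice are unchanged, so the assimilation is partial, not total.
The same holds elsewhere in the data: /ɸ/ → [p] before /c/ (fricative → stop, matching a stop) — only manner changes, and always toward the following segment.
Nothing changes in [ɸəʒɣe], [gaχχo]: there the adjacent consonants already agree in manner (/ʒ/ and /ɣ/ are both fricatives; /χ/ and /χ/ are both fricatives), so these forms are consistent with the same rule.
The trigger is the following segment, so the direction is regressive (anticipatory).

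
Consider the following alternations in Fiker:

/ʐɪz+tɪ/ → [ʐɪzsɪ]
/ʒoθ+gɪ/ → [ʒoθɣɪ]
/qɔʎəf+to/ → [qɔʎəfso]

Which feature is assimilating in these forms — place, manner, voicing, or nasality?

Comparing underlying and surface forms, /t/ → [s] is the alternation; the neighbouring /z/ is constant.
/t/ is a stop while /z/ is a fricative; the output [s] is a fricative, matching the trigger — so the feature that spreads is manner.
Checking the remaining alternations: /g/ → [ɣ] after /θ/ (stop → fricative, matching a fricative); /t/ → [s] after /f/ (stop → fricative, matching a fricative) — only manner changes, and always toward the preceding segment.

manner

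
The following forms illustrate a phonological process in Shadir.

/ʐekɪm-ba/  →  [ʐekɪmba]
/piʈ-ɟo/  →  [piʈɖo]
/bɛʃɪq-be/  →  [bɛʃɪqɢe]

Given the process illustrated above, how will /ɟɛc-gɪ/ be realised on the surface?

[ɟɛcɟɪ]

The data show progressive place assimilation: /ɟ/ → [ɖ] after /ʈ/; /b/ → [ɢ] after /q/. In each pair only place changes, matching the preceding consonant, while manner and voice stay constant.
No alternation appears in [ʐekɪmba]: there the adjacent consonants already agree in place (/b/ and /m/ are both bilabial), so this form is consistent with the same rule.
/g/ is a voiced velar stop. The preceding trigger /c/ is palatal, so /g/ must become palatal as well.
Changing only its place to palatal gives [ɟ] — the voiced palatal stop.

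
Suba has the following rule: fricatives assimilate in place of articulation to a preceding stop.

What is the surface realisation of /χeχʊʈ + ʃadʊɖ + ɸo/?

The rule targets /ʃ/ (voiceless postalveolar fricative), which sits after the trigger /ʈ/ (retroflex).
A voiceless retroflex fricative is [ʂ], so the surface segment is [ʂ].
The same rule applies at the second boundary: /ɸ/ → [ʂ] next to /ɖ/.

[χeχʊʈʂadʊɖʂo]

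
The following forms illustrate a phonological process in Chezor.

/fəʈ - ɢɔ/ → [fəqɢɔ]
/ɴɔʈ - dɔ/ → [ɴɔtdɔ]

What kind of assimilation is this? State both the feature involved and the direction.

The segment that alternates is /ʈ/, which surfaces as [q] when adjacent to /ɢ/.
The change retroflex → uvular matches the place of the following /ɢ/, identifying this as place assimilation.
Manner and voice are unchanged, so the assimilation is partial, not total.
Checking the remaining alternation: /ʈ/ → [t] before /d/ (retroflex → alveolar, matching alveolar) — only place changes, and always toward the following segment.
The trigger is the following segment, so the direction is regressive (anticipatory).

regressive place assimilation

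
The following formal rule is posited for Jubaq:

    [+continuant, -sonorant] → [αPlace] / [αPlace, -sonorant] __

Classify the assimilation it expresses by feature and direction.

The shared variable α links the value of the place features (abbreviated [Place]) on the target to the same value on the neighbouring segment, so place is the feature that assimilates.
Since the environment is written before the underscore, the trigger precedes the target; the direction is progressive.

progressive place assimilation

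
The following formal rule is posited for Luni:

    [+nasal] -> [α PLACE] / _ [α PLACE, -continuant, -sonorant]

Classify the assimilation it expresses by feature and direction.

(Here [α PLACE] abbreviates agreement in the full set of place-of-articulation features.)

The rule copies the place features (abbreviated [PLACE]) from the environment onto the target, so the assimilating feature is place.
Since the environment is written after the underscore, the trigger follows the target; the direction is regressive.

regressive place assimilation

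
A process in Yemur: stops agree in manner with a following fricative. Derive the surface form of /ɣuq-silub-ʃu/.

[ɣuχsiluβʃu]

The rule targets /q/ (voiceless uvular stop), which sits before the trigger /s/ (fricative).
Changing only its manner to fricative gives [χ] — the voiceless uvular fricative.
The same rule applies at the second boundary: /b/ → [β] next to /ʃ/.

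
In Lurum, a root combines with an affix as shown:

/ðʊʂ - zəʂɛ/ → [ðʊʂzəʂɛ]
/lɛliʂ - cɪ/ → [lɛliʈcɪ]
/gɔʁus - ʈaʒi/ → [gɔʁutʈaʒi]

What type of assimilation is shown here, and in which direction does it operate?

Underlying /ʂ/ is realised as [ʈ] next to /c/; /c/ itself does not change.
The change fricative → stop matches the manner of the following /c/, identifying this as manner assimilation.
Place and voice are unchanged, so the assimilation is partial, not total.
Checking the remaining alternation: /s/ → [t] before /ʈ/ (fricative → stop, matching a stop) — only manner changes, and always toward the following segment.
Nothing changes in [ðʊʂzəʂɛ]: there the adjacent consonants already agree in manner (/ʂ/ and /z/ are both fricatives), so this form is consistent with the same rule.
The trigger is the following segment, so the direction is regressive (anticipatory).

regressive manner assimilation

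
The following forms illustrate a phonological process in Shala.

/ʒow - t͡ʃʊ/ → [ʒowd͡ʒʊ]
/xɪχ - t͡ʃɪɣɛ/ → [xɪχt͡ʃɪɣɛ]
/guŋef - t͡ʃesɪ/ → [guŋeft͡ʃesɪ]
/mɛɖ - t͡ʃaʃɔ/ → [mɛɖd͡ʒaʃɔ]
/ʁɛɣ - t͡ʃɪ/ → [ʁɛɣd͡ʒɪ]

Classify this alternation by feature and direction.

Underlying /t͡ʃ/ is realised as [d͡ʒ] next to /w/; /w/ itself does not change.
The change voiceless → voiced matches the voicing of the preceding /w/, identifying this as voicing assimilation.
Place and manner are unchanged, so the assimilation is partial, not total.
Checking the remaining alternations: /t͡ʃ/ → [d͡ʒ] after /ɖ/ (voiceless → voiced, matching voiced); /t͡ʃ/ → [d͡ʒ] after /ɣ/ (voiceless → voiced, matching voiced) — only voicing changes, and always toward the preceding segment.
No alternation appears in [xɪχt͡ʃɪɣɛ], [guŋeft͡ʃesɪ]: there the adjacent consonants already agree in voicing (/t͡ʃ/ and /χ/ are both voiceless; /t͡ʃ/ and /f/ are both voiceless), so these forms are consistent with the same rule.
Since the segment that changes follows the conditioning segment, the assimilation is progressive.

progressive voicing assimilation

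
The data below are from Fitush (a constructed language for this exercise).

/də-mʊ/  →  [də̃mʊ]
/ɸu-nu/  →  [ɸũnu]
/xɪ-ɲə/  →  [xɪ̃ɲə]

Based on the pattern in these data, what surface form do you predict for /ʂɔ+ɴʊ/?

[ʂɔ̃ɴʊ]

The data show regressive nasality assimilation (vowel nasalisation): /ə/ → [ə̃] before /m/; /u/ → [ũ] before /n/; /ɪ/ → [ɪ̃] before /ɲ/ — a vowel is nasalised by an immediately following nasal consonant.
The vowel /ɔ/ is adjacent to the following nasal /ɴ/, so it acquires [+nasal] and surfaces as [ɔ̃].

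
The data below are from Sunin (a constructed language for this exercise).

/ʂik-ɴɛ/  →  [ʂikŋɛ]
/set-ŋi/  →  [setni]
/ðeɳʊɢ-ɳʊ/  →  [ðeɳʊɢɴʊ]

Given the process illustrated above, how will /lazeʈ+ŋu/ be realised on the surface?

The data show progressive place assimilation: /ɴ/ → [ŋ] after /k/; /ŋ/ → [n] after /t/; /ɳ/ → [ɴ] after /ɢ/. In each pair only place changes, matching the preceding consonant, while manner and voice stay constant.
The rule targets /ŋ/ (voiced velar nasal), which sits after the trigger /ʈ/ (retroflex).
The voiced retroflex nasal is [ɳ], so /ŋ/ → [ɳ].

[lazeʈɳu]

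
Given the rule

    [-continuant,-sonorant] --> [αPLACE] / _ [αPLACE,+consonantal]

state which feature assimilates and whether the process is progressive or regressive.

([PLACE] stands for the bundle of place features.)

regressive place assimilation

The rule copies the place features (abbreviated [PLACE]) from the environment onto the target, so the assimilating feature is place.
The conditioning segment sits to the right of the focus bar, meaning the trigger follows the segment that changes — regressive assimilation.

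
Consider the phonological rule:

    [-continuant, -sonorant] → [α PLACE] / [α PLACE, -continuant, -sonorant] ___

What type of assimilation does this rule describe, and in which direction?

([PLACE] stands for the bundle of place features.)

progressive place assimilation

The shared variable α links the value of the place features (abbreviated [PLACE]) on the target to the same value on the neighbouring segment, so place is the feature that assimilates.
The conditioning segment sits to the left of the focus bar, meaning the trigger precedes the segment that changes — progressive assimilation.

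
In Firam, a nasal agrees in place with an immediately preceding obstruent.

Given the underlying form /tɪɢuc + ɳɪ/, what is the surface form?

The rule targets /ɳ/ (voiced retroflex nasal), which sits after the trigger /c/ (palatal).
The voiced palatal nasal is [ɲ], so /ɳ/ → [ɲ].

[tɪɢucɲɪ]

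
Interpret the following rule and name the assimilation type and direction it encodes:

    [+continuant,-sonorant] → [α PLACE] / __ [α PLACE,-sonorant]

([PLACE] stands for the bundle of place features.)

The shared variable α links the value of the place features (abbreviated [PLACE]) on the target to the same value on the neighbouring segment, so place is the feature that assimilates.
The conditioning segment sits to the right of the focus bar, meaning the trigger follows the segment that changes — regressive assimilation.

regressive place assimilation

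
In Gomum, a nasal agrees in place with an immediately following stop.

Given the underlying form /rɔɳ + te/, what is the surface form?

The rule targets /ɳ/ (voiced retroflex nasal), which sits before the trigger /t/ (alveolar).
The voiced alveolar nasal is [n], so /ɳ/ → [n].

[rɔnte]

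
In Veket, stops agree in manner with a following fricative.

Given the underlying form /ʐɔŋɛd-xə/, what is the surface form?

[ʐɔŋɛzxə]

The rule targets /d/ (voiced alveolar stop), which sits before the trigger /x/ (fricative).
A voiced alveolar fricative is [z], so the surface segment is [z].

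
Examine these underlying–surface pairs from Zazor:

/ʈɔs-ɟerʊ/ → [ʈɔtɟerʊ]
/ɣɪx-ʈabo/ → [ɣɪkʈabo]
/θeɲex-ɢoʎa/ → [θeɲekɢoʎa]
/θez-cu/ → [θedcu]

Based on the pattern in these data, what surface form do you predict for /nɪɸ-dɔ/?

The data show regressive manner assimilation: /s/ → [t] before /ɟ/; /x/ → [k] before /ʈ/; /x/ → [k] before /ɢ/; /z/ → [d] before /c/. In each pair only manner changes, matching the following consonant, while place and voice stay constant.
/ɸ/ is a voiceless bilabial fricative. The following trigger /d/ is a stop, so /ɸ/ must become a stop as well.
The voiceless bilabial stop is [p], so /ɸ/ → [p].

[nɪpdɔ]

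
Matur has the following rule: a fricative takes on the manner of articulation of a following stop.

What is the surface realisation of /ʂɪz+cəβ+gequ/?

/z/ is a voiced alveolar fricative. The following trigger /c/ is a stop, so /z/ must become a stop as well.
Changing only its manner to stop gives [d] — the voiced alveolar stop.
The same rule applies at the second boundary: /β/ → [b] next to /g/.

[ʂɪdcəbgequ]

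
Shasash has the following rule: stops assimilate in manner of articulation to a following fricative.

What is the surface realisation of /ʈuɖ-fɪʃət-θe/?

[ʈuʐfɪʃəsθe]

/ɖ/ is a voiced retroflex stop. The following trigger /f/ is a fricative, so /ɖ/ must become a fricative as well.
Changing only its manner to fricative gives [ʐ] — the voiced retroflex fricative.
The same rule applies at the second boundary: /t/ → [s] next to /θ/.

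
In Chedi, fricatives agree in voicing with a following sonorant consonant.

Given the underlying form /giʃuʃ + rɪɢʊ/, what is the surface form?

/ʃ/ is a voiceless postalveolar fricative. The following trigger /r/ is voiced, so /ʃ/ must become voiced as well.
The voiced postalveolar fricative is [ʒ], so /ʃ/ → [ʒ].

[giʃuʒrɪɢʊ]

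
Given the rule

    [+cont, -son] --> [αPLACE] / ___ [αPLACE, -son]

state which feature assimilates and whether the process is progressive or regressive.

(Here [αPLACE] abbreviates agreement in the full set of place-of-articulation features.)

regressive place assimilation

The shared variable α links the value of the place features (abbreviated [PLACE]) on the target to the same value on the neighbouring segment, so place is the feature that assimilates.
The conditioning segment sits to the right of the focus bar, meaning the trigger follows the segment that changes — regressive assimilation.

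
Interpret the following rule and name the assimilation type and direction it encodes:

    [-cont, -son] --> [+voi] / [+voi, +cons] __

The target ([-cont, -son], stops) acquires [+voi] next to a voiced consonant ([+voi, +cons]) — it takes on the voicing of its neighbour, so the feature that spreads is voicing.
The conditioning segment sits to the left of the focus bar, meaning the trigger precedes the segment that changes — progressive assimilation.

progressive voicing assimilation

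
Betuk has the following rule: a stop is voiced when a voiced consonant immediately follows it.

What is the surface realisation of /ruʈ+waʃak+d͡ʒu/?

The rule targets /ʈ/ (voiceless retroflex stop), which sits before the trigger /w/ (voiced).
The voiced retroflex stop is [ɖ], so /ʈ/ → [ɖ].
At the second juncture, /k/ likewise becomes [g] adjacent to /d͡ʒ/.

[ruɖwaʃagd͡ʒu]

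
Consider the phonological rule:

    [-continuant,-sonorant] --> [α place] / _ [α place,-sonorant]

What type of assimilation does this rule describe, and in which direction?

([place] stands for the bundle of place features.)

The rule copies the place features (abbreviated [place]) from the environment onto the target, so the assimilating feature is place.
Since the environment is written after the underscore, the trigger follows the target; the direction is regressive.

regressive place assimilation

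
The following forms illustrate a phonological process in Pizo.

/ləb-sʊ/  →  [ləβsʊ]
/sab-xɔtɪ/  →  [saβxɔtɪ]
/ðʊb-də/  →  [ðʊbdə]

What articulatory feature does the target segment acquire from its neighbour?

Underlying /b/ is realised as [β] next to /s/; /s/ itself does not change.
/b/ is a stop while /s/ is a fricative; the output [β] is a fricative, matching the trigger — so the feature that spreads is manner.
Checking the remaining alternation: /b/ → [β] before /x/ (stop → fricative, matching a fricative) — only manner changes, and always toward the following segment.
Nothing changes in [ðʊbdə]: there the adjacent consonants already agree in manner (/b/ and /d/ are both stops), so this form is consistent with the same rule.

manner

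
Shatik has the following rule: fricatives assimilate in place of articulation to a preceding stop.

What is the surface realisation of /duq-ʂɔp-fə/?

/ʂ/ is a voiceless retroflex fricative. The preceding trigger /q/ is uvular, so /ʂ/ must become uvular as well.
A voiceless uvular fricative is [χ], so the surface segment is [χ].
At the second juncture, /f/ likewise becomes [ɸ] adjacent to /p/.

[duqχɔpɸə]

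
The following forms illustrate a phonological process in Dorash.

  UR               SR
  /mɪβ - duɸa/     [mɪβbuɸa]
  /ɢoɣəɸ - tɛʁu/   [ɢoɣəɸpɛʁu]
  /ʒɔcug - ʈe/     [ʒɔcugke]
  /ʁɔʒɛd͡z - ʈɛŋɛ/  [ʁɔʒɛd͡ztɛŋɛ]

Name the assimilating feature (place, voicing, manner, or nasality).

Comparing underlying and surface forms, /d/ → [b] is the alternation; the neighbouring /β/ is constant.
The change alveolar → bilabial matches the place of the preceding /β/, identifying this as place assimilation.
The same holds elsewhere in the data: /t/ → [p] after /ɸ/ (alveolar → bilabial, matching bilabial); /ʈ/ → [k] after /g/ (retroflex → velar, matching velar); /ʈ/ → [t] after /d͡z/ (retroflex → alveolar, matching alveolar) — only place changes, and always toward the preceding segment.

place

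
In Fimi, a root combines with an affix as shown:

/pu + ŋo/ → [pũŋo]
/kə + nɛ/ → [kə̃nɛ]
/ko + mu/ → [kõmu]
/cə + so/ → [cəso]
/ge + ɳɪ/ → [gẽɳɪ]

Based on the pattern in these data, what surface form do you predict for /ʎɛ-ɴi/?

The data show regressive nasality assimilation (vowel nasalisation): /u/ → [ũ] before /ŋ/; /ə/ → [ə̃] before /n/; /o/ → [õ] before /m/; /e/ → [ẽ] before /ɳ/ — a vowel is nasalised by an immediately following nasal consonant.
No change occurs in [cəso] because the vowel at the boundary is adjacent to an oral consonant, not a nasal (/ə/ next to /s/).
/ɛ/ sits next to the nasal /ɴ/ and is therefore nasalised to [ɛ̃].

[ʎɛ̃ɴi]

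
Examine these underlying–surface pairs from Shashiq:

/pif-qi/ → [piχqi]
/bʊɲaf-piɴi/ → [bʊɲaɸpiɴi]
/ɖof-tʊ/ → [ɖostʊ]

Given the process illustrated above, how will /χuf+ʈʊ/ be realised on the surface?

[χuʂʈʊ]

The data show regressive place assimilation: /f/ → [χ] before /q/; /f/ → [ɸ] before /p/; /f/ → [s] before /t/. In each pair only place changes, matching the following consonant, while manner and voice stay constant.
The rule targets /f/ (voiceless labiodental fricative), which sits before the trigger /ʈ/ (retroflex).
The voiceless retroflex fricative is [ʂ], so /f/ → [ʂ].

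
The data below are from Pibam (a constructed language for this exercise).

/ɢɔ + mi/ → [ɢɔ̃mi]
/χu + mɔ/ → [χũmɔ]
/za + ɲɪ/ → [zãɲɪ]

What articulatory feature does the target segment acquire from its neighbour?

nasality

The vowel /ɔ/ surfaces as nasalised [ɔ̃] next to the following nasal /m/ — it has acquired the [+nasal] feature of its neighbour.
Likewise in the remaining data: /u/ → [ũ] before /m/; /a/ → [ã] before /ɲ/ — each time a vowel is nasalised next to a following nasal.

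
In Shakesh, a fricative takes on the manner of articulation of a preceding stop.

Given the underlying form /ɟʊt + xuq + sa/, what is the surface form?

/x/ is a voiceless velar fricative. The preceding trigger /t/ is a stop, so /x/ must become a stop as well.
A voiceless velar stop is [k], so the surface segment is [k].
At the second juncture, /s/ likewise becomes [t] adjacent to /q/.

[ɟʊtkuqta]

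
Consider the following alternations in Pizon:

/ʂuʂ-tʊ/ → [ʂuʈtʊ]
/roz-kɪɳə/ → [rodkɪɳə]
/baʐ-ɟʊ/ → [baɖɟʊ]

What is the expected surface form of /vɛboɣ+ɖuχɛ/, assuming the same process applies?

The data show regressive manner assimilation: /ʂ/ → [ʈ] before /t/; /z/ → [d] before /k/; /ʐ/ → [ɖ] before /ɟ/. In each pair only manner changes, matching the following consonant, while place and voice stay constant.
The rule targets /ɣ/ (voiced velar fricative), which sits before the trigger /ɖ/ (stop).
A voiced velar stop is [g], so the surface segment is [g].

[vɛbogɖuχɛ]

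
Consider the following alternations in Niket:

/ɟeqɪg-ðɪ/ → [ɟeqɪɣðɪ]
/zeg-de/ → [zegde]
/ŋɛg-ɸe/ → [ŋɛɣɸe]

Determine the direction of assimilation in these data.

regressive

Underlying /g/ is realised as [ɣ] next to /ð/; /ð/ itself does not change.
The change stop → fricative matches the manner of the following /ð/, identifying this as manner assimilation.
The other alternating form patterns the same way: /g/ → [ɣ] before /ɸ/ (stop → fricative, matching a fricative) — only manner changes, and always toward the following segment.
No alternation appears in [zegde]: there the adjacent consonants already agree in manner (/g/ and /d/ are both stops), so this form is consistent with the same rule.
Since the segment that changes precedes the conditioning segment, the assimilation is regressive.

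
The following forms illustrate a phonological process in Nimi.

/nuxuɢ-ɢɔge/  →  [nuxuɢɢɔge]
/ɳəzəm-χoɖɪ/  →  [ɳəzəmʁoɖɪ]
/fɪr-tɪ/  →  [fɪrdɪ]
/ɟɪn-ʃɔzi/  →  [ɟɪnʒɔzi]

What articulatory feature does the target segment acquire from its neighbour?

voicing

The segment that alternates is /χ/, which surfaces as [ʁ] when adjacent to /m/.
/χ/ is voiceless while /m/ is voiced; the output [ʁ] is voiced, matching the trigger — so the feature that spreads is voicing.
The same holds elsewhere in the data: /t/ → [d] after /r/ (voiceless → voiced, matching voiced); /ʃ/ → [ʒ] after /n/ (voiceless → voiced, matching voiced) — only voicing changes, and always toward the preceding segment.
No alternation appears in [nuxuɢɢɔge]: there the adjacent consonants already agree in voicing (/ɢ/ and /ɢ/ are both voiced), so this form is consistent with the same rule.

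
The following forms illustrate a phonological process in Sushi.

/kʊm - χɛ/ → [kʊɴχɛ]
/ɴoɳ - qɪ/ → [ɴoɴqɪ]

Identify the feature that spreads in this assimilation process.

place

The segment that alternates is /m/, which surfaces as [ɴ] when adjacent to /χ/.
/m/ is bilabial while /χ/ is uvular; the output [ɴ] is uvular, matching the trigger — so the feature that spreads is place.
Checking the remaining alternation: /ɳ/ → [ɴ] before /q/ (retroflex → uvular, matching uvular) — only place changes, and always toward the following segment.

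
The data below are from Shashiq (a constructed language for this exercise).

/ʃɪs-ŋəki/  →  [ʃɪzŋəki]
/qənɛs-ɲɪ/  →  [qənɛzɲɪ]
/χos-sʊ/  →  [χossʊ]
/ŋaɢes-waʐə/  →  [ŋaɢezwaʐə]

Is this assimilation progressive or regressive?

The segment that alternates is /s/, which surfaces as [z] when adjacent to /ŋ/.
/s/ is voiceless while /ŋ/ is voiced; the output [z] is voiced, matching the trigger — so the feature that spreads is voicing.
Checking the remaining alternations: /s/ → [z] before /ɲ/ (voiceless → voiced, matching voiced); /s/ → [z] before /w/ (voiceless → voiced, matching voiced) — only voicing changes, and always toward the following segment.
Nothing changes in [χossʊ]: there the adjacent consonants already agree in voicing (/s/ and /s/ are both voiceless), so this form is consistent with the same rule.
Since the segment that changes precedes the conditioning segment, the assimilation is regressive.

regressive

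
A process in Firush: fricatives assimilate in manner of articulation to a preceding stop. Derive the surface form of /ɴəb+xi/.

[ɴəbki]

/x/ is a voiceless velar fricative. The preceding trigger /b/ is a stop, so /x/ must become a stop as well.
The voiceless velar stop is [k], so /x/ → [k].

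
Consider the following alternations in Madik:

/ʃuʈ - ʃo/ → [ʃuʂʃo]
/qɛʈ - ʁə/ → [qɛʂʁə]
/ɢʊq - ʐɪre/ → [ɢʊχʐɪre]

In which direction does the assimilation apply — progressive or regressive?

Comparing underlying and surface forms, /ʈ/ → [ʂ] is the alternation; the neighbouring /ʃ/ is constant.
/ʈ/ is a stop while /ʃ/ is a fricative; the output [ʂ] is a fricative, matching the trigger — so the feature that spreads is manner.
Checking the remaining alternations: /ʈ/ → [ʂ] before /ʁ/ (stop → fricative, matching a fricative); /q/ → [χ] before /ʐ/ (stop → fricative, matching a fricative) — only manner changes, and always toward the following segment.
The trigger is the following segment, so the direction is regressive (anticipatory).

regressive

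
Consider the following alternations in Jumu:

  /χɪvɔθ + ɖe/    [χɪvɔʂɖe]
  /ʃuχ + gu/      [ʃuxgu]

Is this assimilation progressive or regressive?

regressive

The segment that alternates is /θ/, which surfaces as [ʂ] when adjacent to /ɖ/.
/θ/ is dental while /ɖ/ is retroflex; the output [ʂ] is retroflex, matching the trigger — so the feature that spreads is place.
Checking the remaining alternation: /χ/ → [x] before /g/ (uvular → velar, matching velar) — only place changes, and always toward the following segment.
The trigger is the following segment, so the direction is regressive (anticipatory).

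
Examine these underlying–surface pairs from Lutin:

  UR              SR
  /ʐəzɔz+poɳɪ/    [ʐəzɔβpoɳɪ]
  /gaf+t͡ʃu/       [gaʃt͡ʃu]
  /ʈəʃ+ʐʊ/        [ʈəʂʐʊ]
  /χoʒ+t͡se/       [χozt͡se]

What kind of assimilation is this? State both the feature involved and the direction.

The segment that alternates is /z/, which surfaces as [β] when adjacent to /p/.
/z/ is alveolar while /p/ is bilabial; the output [β] is bilabial, matching the trigger — so the feature that spreads is place.
Manner and voice are unchanged, so the assimilation is partial, not total.
The other alternating forms pattern the same way: /f/ → [ʃ] before /t͡ʃ/ (labiodental → postalveolar, matching postalveolar); /ʃ/ → [ʂ] before /ʐ/ (postalveolar → retroflex, matching retroflex); /ʒ/ → [z] before /t͡s/ (postalveolar → alveolar, matching alveolar) — only place changes, and always toward the following segment.
Since the segment that changes precedes the conditioning segment, the assimilation is regressive.

regressive place assimilation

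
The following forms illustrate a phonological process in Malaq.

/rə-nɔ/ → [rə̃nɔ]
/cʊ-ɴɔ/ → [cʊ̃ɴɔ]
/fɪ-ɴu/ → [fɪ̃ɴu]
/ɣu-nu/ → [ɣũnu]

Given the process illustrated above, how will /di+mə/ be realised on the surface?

[dĩmə]

The data show regressive nasality assimilation (vowel nasalisation): /ə/ → [ə̃] before /n/; /ʊ/ → [ʊ̃] before /ɴ/; /ɪ/ → [ɪ̃] before /ɴ/; /u/ → [ũ] before /n/ — a vowel is nasalised by an immediately following nasal consonant.
/i/ sits next to the nasal /m/ and is therefore nasalised to [ĩ].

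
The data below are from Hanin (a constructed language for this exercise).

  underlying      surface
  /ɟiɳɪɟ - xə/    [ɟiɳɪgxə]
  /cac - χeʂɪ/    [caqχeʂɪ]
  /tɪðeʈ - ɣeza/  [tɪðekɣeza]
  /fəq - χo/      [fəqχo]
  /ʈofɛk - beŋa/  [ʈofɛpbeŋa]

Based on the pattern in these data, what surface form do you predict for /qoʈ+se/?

The data show regressive place assimilation: /ɟ/ → [g] before /x/; /c/ → [q] before /χ/; /ʈ/ → [k] before /ɣ/; /k/ → [p] before /b/. In each pair only place changes, matching the following consonant, while manner and voice stay constant.
Nothing changes in [fəqχo]: there the adjacent consonants already agree in place (/q/ and /χ/ are both uvular), so this form is consistent with the same rule.
The rule targets /ʈ/ (voiceless retroflex stop), which sits before the trigger /s/ (alveolar).
The voiceless alveolar stop is [t], so /ʈ/ → [t].

[qotse]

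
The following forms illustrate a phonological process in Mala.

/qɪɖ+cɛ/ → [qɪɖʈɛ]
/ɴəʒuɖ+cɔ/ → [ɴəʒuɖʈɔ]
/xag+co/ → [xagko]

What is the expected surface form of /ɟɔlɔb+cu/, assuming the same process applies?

The data show progressive place assimilation: /c/ → [ʈ] after /ɖ/; /c/ → [k] after /g/. In each pair only place changes, matching the preceding consonant, while manner and voice stay constant.
The rule targets /c/ (voiceless palatal stop), which sits after the trigger /b/ (bilabial).
The voiceless bilabial stop is [p], so /c/ → [p].

[ɟɔlɔbpu]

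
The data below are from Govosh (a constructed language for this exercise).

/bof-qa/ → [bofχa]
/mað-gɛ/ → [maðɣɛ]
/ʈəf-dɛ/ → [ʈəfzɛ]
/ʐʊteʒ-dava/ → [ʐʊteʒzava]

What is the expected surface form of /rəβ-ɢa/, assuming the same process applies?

[rəβʁa]

The data show progressive manner assimilation: /q/ → [χ] after /f/; /g/ → [ɣ] after /ð/; /d/ → [z] after /f/; /d/ → [z] after /ʒ/. In each pair only manner changes, matching the preceding consonant, while place and voice stay constant.
/ɢ/ is a voiced uvular stop. The preceding trigger /β/ is a fricative, so /ɢ/ must become a fricative as well.
A voiced uvular fricative is [ʁ], so the surface segment is [ʁ].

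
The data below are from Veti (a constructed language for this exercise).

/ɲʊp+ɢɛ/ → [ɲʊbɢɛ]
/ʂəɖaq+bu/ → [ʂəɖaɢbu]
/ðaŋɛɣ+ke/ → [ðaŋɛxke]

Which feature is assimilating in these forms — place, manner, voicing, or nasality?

The segment that alternates is /p/, which surfaces as [b] when adjacent to /ɢ/.
/p/ is voiceless while /ɢ/ is voiced; the output [b] is voiced, matching the trigger — so the feature that spreads is voicing.
Checking the remaining alternations: /q/ → [ɢ] before /b/ (voiceless → voiced, matching voiced); /ɣ/ → [x] before /k/ (voiced → voiceless, matching voiceless) — only voicing changes, and always toward the following segment.

voicing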